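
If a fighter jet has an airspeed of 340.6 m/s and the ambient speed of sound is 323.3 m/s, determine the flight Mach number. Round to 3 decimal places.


Step 1: M = V / a = 340.6 / 323.3
Step 2: M = 1.054

1.054


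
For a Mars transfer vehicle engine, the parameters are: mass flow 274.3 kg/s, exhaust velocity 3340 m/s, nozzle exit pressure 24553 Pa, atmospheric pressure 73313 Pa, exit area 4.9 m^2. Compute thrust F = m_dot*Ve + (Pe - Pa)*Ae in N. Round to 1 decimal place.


Step 1: Momentum thrust = m_dot * Ve = 274.3 * 3340 = 916162.0 N
Step 2: Pressure thrust = (Pe - Pa) * Ae = (24553 - 73313) * 4.9 = -238924.0 N
Step 3: Total thrust F = 916162.0 + -238924.0 = 677238.0 N

677238.0


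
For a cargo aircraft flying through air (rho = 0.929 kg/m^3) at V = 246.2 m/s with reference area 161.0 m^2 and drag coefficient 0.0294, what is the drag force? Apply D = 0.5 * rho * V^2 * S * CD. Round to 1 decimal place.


Step 1: Dynamic pressure q = 0.5 * 0.929 * 246.2^2 = 28155.4074 Pa
Step 2: Drag D = q * S * CD = 28155.4074 * 161.0 * 0.0294
Step 3: D = 133270.8 N

133270.8


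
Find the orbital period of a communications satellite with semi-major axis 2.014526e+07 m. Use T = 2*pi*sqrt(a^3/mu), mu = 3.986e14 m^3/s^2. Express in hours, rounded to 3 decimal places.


Step 1: a^3 / mu = 8.175581e+21 / 3.986e14 = 2.051074e+07
Step 2: sqrt(2.051074e+07) = 4528.8785 s
Step 3: T = 2*pi * 4528.8785 = 28455.78 s
Step 4: T in hours = 28455.78 / 3600 = 7.904 hours

7.904


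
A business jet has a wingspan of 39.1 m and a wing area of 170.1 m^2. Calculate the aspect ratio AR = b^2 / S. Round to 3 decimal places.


Step 1: b^2 = 39.1^2 = 1528.81
Step 2: AR = 1528.81 / 170.1 = 8.988

8.988


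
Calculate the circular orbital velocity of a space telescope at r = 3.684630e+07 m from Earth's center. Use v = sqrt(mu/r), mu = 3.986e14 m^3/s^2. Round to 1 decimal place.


Step 1: mu / r = 3.986e14 / 3.684630e+07 = 10817911.1607
Step 2: v = sqrt(10817911.1607) = 3289.1 m/s

3289.1


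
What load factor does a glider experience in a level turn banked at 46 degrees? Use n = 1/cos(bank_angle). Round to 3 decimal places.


Step 1: Convert 46 degrees to radians = 0.802851
Step 2: cos(46 deg) = 0.694658
Step 3: n = 1 / 0.694658 = 1.440

1.440


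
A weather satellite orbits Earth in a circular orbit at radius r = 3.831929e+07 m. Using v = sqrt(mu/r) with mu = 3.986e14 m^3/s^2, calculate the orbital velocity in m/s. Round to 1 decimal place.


Step 1: mu / r = 3.986e14 / 3.831929e+07 = 10402071.6459
Step 2: v = sqrt(10402071.6459) = 3225.2 m/s

3225.2


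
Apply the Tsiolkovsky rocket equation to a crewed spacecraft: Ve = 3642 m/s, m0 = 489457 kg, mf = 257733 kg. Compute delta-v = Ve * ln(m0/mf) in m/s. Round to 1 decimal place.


Step 1: Mass ratio m0/mf = 489457 / 257733 = 1.899085
Step 2: ln(1.899085) = 0.641372
Step 3: delta-v = 3642 * 0.641372 = 2335.9 m/s

2335.9


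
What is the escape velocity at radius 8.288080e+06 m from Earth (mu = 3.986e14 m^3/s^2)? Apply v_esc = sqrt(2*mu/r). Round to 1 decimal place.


Step 1: 2*mu/r = 2 * 3.986e14 / 8.288080e+06 = 96186330.2478
Step 2: v_esc = sqrt(96186330.2478) = 9807.5 m/s

9807.5


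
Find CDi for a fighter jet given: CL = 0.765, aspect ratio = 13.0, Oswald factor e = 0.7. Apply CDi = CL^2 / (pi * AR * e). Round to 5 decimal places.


Step 1: CL^2 = 0.765^2 = 0.585225
Step 2: pi * AR * e = 3.14159 * 13.0 * 0.7 = 28.588493
Step 3: CDi = 0.585225 / 28.588493 = 0.02047

0.02047


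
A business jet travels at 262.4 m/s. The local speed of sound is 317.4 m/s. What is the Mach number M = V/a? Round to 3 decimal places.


Step 1: M = V / a = 262.4 / 317.4
Step 2: M = 0.827

0.827


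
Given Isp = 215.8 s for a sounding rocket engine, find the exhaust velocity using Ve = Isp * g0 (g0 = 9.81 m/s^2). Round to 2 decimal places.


Step 1: Ve = Isp * g0 = 215.8 * 9.81
Step 2: Ve = 2117.00 m/s

2117.00


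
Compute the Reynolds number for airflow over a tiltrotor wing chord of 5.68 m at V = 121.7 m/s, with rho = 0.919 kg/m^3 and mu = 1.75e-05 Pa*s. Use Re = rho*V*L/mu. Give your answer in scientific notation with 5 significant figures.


Step 1: Numerator = rho * V * L = 0.919 * 121.7 * 5.68 = 635.264264
Step 2: Re = 635.264264 / 1.75e-05
Step 3: Re = 3.6301e+07

3.6301e+07


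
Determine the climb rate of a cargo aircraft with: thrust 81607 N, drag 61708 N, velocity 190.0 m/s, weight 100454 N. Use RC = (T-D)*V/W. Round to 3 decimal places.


Step 1: Excess thrust = T - D = 81607 - 61708 = 19899 N
Step 2: Excess power = 19899 * 190.0 = 3780810.0 W
Step 3: RC = 3780810.0 / 100454 = 37.637 m/s

37.637


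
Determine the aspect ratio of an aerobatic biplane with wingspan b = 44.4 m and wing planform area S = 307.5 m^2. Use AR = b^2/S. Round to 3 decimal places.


Step 1: b^2 = 44.4^2 = 1971.36
Step 2: AR = 1971.36 / 307.5 = 6.411

6.411


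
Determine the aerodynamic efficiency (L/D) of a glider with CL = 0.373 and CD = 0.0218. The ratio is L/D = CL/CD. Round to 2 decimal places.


Step 1: L/D = CL / CD = 0.373 / 0.0218
Step 2: L/D = 17.11

17.11


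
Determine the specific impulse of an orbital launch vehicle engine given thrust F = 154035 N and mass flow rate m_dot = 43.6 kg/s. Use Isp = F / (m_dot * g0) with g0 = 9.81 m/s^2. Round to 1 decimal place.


Step 1: m_dot * g0 = 43.6 * 9.81 = 427.72
Step 2: Isp = 154035 / 427.72 = 360.1 s

360.1


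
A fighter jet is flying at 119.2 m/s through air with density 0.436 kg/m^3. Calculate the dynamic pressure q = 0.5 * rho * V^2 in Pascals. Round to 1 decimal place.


Step 1: V^2 = 119.2^2 = 14208.64
Step 2: q = 0.5 * 0.436 * 14208.64
Step 3: q = 3097.5 Pa

3097.5


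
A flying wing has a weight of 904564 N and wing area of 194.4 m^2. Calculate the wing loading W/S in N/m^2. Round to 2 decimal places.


Step 1: Wing loading = W / S = 904564 / 194.4
Step 2: Wing loading = 4653.11 N/m^2

4653.11


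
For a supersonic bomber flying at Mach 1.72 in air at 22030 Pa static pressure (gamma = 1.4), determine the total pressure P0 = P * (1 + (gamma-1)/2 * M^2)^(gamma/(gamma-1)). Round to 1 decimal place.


Step 1: (gamma-1)/2 * M^2 = 0.2 * 2.9584 = 0.59168
Step 2: 1 + 0.59168 = 1.59168
Step 3: Exponent gamma/(gamma-1) = 3.5
Step 4: P0 = 22030 * 1.59168^3.5 = 112075.2 Pa

112075.2


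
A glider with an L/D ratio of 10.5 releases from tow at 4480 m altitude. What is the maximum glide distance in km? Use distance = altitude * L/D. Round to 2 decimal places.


Step 1: Glide distance = altitude * L/D = 4480 * 10.5 = 47040.0 m
Step 2: Convert to km: 47040.0 / 1000 = 47.04 km

47.04


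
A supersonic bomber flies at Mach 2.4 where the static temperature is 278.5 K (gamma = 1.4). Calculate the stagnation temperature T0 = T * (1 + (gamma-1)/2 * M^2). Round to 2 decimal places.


Step 1: (gamma-1)/2 = 0.2
Step 2: M^2 = 5.76
Step 3: 1 + 0.2 * 5.76 = 2.152
Step 4: T0 = 278.5 * 2.152 = 599.33 K

599.33


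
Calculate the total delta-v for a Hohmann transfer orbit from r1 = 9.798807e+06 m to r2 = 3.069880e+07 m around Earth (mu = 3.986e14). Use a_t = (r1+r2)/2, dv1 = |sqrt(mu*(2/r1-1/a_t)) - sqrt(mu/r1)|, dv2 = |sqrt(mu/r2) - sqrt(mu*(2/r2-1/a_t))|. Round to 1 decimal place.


Step 1: Transfer semi-major axis a_t = (9.798807e+06 + 3.069880e+07) / 2 = 2.024880e+07 m
Step 2: v1 (circular at r1) = sqrt(mu/r1) = 6377.96 m/s
Step 3: v_t1 = sqrt(mu*(2/r1 - 1/a_t)) = 7853.13 m/s
Step 4: dv1 = |7853.13 - 6377.96| = 1475.17 m/s
Step 5: v2 (circular at r2) = 3603.36 m/s, v_t2 = 2506.66 m/s
Step 6: dv2 = |3603.36 - 2506.66| = 1096.71 m/s
Step 7: Total delta-v = 1475.17 + 1096.71 = 2571.9 m/s

2571.9


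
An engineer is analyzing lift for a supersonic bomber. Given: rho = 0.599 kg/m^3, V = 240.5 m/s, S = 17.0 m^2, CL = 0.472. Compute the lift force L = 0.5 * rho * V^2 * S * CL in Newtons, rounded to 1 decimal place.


Step 1: Calculate dynamic pressure q = 0.5 * 0.599 * 240.5^2 = 0.5 * 0.599 * 57840.25 = 17323.1549 Pa
Step 2: Multiply by wing area and lift coefficient: L = 17323.1549 * 17.0 * 0.472
Step 3: L = 294493.6329 * 0.472 = 139001.0 N

139001.0


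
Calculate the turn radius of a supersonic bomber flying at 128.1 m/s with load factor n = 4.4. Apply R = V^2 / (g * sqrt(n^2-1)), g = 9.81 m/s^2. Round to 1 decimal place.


Step 1: V^2 = 128.1^2 = 16409.61
Step 2: n^2 - 1 = 4.4^2 - 1 = 18.36
Step 3: sqrt(18.36) = 4.284857
Step 4: R = 16409.61 / (9.81 * 4.284857) = 390.4 m

390.4


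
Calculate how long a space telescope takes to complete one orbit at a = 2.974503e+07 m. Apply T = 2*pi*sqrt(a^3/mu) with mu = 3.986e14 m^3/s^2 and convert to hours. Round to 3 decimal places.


Step 1: a^3 / mu = 2.631742e+22 / 3.986e14 = 6.602462e+07
Step 2: sqrt(6.602462e+07) = 8125.5538 s
Step 3: T = 2*pi * 8125.5538 = 51054.36 s
Step 4: T in hours = 51054.36 / 3600 = 14.182 hours

14.182


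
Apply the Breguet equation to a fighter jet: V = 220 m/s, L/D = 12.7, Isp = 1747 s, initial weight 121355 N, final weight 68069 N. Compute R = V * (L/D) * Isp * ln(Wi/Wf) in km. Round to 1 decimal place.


Step 1: Coefficient = V * (L/D) * Isp = 220 * 12.7 * 1747 = 4881118.0 m
Step 2: Wi/Wf = 121355 / 68069 = 1.782823
Step 3: ln(1.782823) = 0.578198
Step 4: R = 4881118.0 * 0.578198 = 2822253.8 m = 2822.3 km

2822.3


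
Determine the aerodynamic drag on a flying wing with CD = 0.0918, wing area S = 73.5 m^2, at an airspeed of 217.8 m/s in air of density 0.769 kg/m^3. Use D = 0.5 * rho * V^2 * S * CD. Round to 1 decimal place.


Step 1: Dynamic pressure q = 0.5 * 0.769 * 217.8^2 = 18239.465 Pa
Step 2: Drag D = q * S * CD = 18239.465 * 73.5 * 0.0918
Step 3: D = 123067.1 N

123067.1


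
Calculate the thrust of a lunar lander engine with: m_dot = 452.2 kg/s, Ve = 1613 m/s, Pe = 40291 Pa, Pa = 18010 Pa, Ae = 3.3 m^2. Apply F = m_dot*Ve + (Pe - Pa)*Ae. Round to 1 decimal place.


Step 1: Momentum thrust = m_dot * Ve = 452.2 * 1613 = 729398.6 N
Step 2: Pressure thrust = (Pe - Pa) * Ae = (40291 - 18010) * 3.3 = 73527.3 N
Step 3: Total thrust F = 729398.6 + 73527.3 = 802925.9 N

802925.9


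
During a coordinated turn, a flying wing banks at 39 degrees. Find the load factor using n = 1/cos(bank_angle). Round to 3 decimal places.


Step 1: Convert 39 degrees to radians = 0.680678
Step 2: cos(39 deg) = 0.777146
Step 3: n = 1 / 0.777146 = 1.287

1.287


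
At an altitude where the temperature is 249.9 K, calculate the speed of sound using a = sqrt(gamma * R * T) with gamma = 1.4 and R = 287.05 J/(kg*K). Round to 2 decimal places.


Step 1: gamma * R * T = 1.4 * 287.05 * 249.9 = 100427.313
Step 2: a = sqrt(100427.313) = 316.90 m/s

316.90


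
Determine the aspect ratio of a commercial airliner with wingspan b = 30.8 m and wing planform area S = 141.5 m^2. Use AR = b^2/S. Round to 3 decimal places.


Step 1: b^2 = 30.8^2 = 948.64
Step 2: AR = 948.64 / 141.5 = 6.704

6.704


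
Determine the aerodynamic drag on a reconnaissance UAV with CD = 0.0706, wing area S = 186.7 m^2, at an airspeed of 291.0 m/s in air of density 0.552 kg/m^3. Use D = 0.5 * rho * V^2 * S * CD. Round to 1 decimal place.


Step 1: Dynamic pressure q = 0.5 * 0.552 * 291.0^2 = 23371.956 Pa
Step 2: Drag D = q * S * CD = 23371.956 * 186.7 * 0.0706
Step 3: D = 308066.2 N

308066.2


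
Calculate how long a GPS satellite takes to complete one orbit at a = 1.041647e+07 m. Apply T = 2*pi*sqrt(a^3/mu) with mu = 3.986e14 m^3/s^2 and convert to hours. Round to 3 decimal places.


Step 1: a^3 / mu = 1.130217e+21 / 3.986e14 = 2.835466e+06
Step 2: sqrt(2.835466e+06) = 1683.8841 s
Step 3: T = 2*pi * 1683.8841 = 10580.16 s
Step 4: T in hours = 10580.16 / 3600 = 2.939 hours

2.939


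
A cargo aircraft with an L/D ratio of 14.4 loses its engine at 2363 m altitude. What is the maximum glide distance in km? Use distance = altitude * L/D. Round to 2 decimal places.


Step 1: Glide distance = altitude * L/D = 2363 * 14.4 = 34027.2 m
Step 2: Convert to km: 34027.2 / 1000 = 34.03 km

34.03


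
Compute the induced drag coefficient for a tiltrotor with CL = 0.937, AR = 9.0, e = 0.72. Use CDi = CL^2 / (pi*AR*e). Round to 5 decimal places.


Step 1: CL^2 = 0.937^2 = 0.877969
Step 2: pi * AR * e = 3.14159 * 9.0 * 0.72 = 20.35752
Step 3: CDi = 0.877969 / 20.35752 = 0.04313

0.04313


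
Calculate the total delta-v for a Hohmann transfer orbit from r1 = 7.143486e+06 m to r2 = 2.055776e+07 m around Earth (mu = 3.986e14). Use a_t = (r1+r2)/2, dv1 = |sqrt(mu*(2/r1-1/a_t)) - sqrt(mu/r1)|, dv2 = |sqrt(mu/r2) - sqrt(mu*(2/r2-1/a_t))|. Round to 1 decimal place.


Step 1: Transfer semi-major axis a_t = (7.143486e+06 + 2.055776e+07) / 2 = 1.385062e+07 m
Step 2: v1 (circular at r1) = sqrt(mu/r1) = 7469.88 m/s
Step 3: v_t1 = sqrt(mu*(2/r1 - 1/a_t)) = 9100.53 m/s
Step 4: dv1 = |9100.53 - 7469.88| = 1630.65 m/s
Step 5: v2 (circular at r2) = 4403.33 m/s, v_t2 = 3162.29 m/s
Step 6: dv2 = |4403.33 - 3162.29| = 1241.04 m/s
Step 7: Total delta-v = 1630.65 + 1241.04 = 2871.7 m/s

2871.7


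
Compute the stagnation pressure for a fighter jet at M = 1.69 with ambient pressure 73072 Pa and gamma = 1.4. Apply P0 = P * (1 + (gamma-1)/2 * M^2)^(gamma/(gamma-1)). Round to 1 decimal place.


Step 1: (gamma-1)/2 * M^2 = 0.2 * 2.8561 = 0.57122
Step 2: 1 + 0.57122 = 1.57122
Step 3: Exponent gamma/(gamma-1) = 3.5
Step 4: P0 = 73072 * 1.57122^3.5 = 355288.0 Pa

355288.0


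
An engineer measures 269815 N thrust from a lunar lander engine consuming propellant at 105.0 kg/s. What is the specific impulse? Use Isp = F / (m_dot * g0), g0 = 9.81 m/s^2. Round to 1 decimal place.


Step 1: m_dot * g0 = 105.0 * 9.81 = 1030.05
Step 2: Isp = 269815 / 1030.05 = 261.9 s

261.9


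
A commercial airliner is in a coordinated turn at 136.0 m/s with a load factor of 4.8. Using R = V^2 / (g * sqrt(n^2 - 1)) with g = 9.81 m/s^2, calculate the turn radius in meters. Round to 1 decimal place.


Step 1: V^2 = 136.0^2 = 18496.0
Step 2: n^2 - 1 = 4.8^2 - 1 = 22.04
Step 3: sqrt(22.04) = 4.694678
Step 4: R = 18496.0 / (9.81 * 4.694678) = 401.6 m

401.6


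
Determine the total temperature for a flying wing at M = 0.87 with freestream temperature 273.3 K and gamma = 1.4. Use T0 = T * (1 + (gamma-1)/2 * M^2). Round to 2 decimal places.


Step 1: (gamma-1)/2 = 0.2
Step 2: M^2 = 0.7569
Step 3: 1 + 0.2 * 0.7569 = 1.15138
Step 4: T0 = 273.3 * 1.15138 = 314.67 K

314.67


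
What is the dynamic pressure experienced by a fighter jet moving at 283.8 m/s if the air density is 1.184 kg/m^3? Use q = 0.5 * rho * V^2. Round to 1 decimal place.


Step 1: V^2 = 283.8^2 = 80542.44
Step 2: q = 0.5 * 1.184 * 80542.44
Step 3: q = 47681.1 Pa

47681.1


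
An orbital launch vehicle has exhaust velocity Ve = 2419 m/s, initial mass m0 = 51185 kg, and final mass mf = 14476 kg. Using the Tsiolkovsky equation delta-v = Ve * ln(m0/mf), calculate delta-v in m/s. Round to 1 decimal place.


Step 1: Mass ratio m0/mf = 51185 / 14476 = 3.535852
Step 2: ln(3.535852) = 1.262954
Step 3: delta-v = 2419 * 1.262954 = 3055.1 m/s

3055.1


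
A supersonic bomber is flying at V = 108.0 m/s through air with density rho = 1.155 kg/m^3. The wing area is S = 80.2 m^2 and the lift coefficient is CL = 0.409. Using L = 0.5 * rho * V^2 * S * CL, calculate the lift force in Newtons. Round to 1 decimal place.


Step 1: Calculate dynamic pressure q = 0.5 * 1.155 * 108.0^2 = 0.5 * 1.155 * 11664.0 = 6735.96 Pa
Step 2: Multiply by wing area and lift coefficient: L = 6735.96 * 80.2 * 0.409
Step 3: L = 540223.992 * 0.409 = 220951.6 N

220951.6


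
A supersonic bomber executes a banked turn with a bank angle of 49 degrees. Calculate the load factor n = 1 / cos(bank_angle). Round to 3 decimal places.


Step 1: Convert 49 degrees to radians = 0.855211
Step 2: cos(49 deg) = 0.656059
Step 3: n = 1 / 0.656059 = 1.524

1.524


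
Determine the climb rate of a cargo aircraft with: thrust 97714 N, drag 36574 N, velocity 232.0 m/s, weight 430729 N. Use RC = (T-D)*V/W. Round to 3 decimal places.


Step 1: Excess thrust = T - D = 97714 - 36574 = 61140 N
Step 2: Excess power = 61140 * 232.0 = 14184480.0 W
Step 3: RC = 14184480.0 / 430729 = 32.931 m/s

32.931


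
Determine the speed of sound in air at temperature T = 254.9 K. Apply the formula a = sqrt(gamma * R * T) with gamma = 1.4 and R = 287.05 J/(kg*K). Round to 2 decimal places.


Step 1: gamma * R * T = 1.4 * 287.05 * 254.9 = 102436.663
Step 2: a = sqrt(102436.663) = 320.06 m/s

320.06


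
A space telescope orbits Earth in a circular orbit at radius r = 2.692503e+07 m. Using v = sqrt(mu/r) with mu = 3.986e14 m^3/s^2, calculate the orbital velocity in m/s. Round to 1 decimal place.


Step 1: mu / r = 3.986e14 / 2.692503e+07 = 14804068.9277
Step 2: v = sqrt(14804068.9277) = 3847.6 m/s

3847.6


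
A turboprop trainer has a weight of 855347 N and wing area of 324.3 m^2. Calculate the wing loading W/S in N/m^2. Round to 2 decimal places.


Step 1: Wing loading = W / S = 855347 / 324.3
Step 2: Wing loading = 2637.52 N/m^2

2637.52


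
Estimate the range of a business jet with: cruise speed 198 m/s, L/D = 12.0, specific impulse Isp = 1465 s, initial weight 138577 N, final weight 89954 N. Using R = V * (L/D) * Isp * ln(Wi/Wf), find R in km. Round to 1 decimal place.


Step 1: Coefficient = V * (L/D) * Isp = 198 * 12.0 * 1465 = 3480840.0 m
Step 2: Wi/Wf = 138577 / 89954 = 1.540532
Step 3: ln(1.540532) = 0.432128
Step 4: R = 3480840.0 * 0.432128 = 1504167.4 m = 1504.2 km

1504.2


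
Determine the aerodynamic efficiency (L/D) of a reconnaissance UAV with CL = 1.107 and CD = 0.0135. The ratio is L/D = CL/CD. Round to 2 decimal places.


Step 1: L/D = CL / CD = 1.107 / 0.0135
Step 2: L/D = 82.00

82.00


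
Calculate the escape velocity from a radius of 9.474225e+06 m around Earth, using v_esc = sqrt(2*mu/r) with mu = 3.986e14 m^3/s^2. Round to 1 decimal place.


Step 1: 2*mu/r = 2 * 3.986e14 / 9.474225e+06 = 84144085.664
Step 2: v_esc = sqrt(84144085.664) = 9173.0 m/s

9173.0


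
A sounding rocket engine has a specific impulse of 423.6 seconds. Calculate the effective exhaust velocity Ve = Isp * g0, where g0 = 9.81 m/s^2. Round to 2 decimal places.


Step 1: Ve = Isp * g0 = 423.6 * 9.81
Step 2: Ve = 4155.52 m/s

4155.52


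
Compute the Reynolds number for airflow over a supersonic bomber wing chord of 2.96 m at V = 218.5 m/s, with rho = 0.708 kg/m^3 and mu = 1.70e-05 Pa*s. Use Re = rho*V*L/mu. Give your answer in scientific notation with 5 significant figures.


Step 1: Numerator = rho * V * L = 0.708 * 218.5 * 2.96 = 457.90608
Step 2: Re = 457.90608 / 1.70e-05
Step 3: Re = 2.6936e+07

2.6936e+07


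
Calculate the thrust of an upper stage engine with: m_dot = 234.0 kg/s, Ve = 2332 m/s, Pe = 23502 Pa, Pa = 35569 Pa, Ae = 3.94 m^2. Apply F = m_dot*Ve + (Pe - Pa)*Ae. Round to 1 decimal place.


Step 1: Momentum thrust = m_dot * Ve = 234.0 * 2332 = 545688.0 N
Step 2: Pressure thrust = (Pe - Pa) * Ae = (23502 - 35569) * 3.94 = -47543.98 N
Step 3: Total thrust F = 545688.0 + -47543.98 = 498144.0 N

498144.0


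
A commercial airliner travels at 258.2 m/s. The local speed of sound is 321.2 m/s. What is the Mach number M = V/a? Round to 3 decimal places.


Step 1: M = V / a = 258.2 / 321.2
Step 2: M = 0.804

0.804


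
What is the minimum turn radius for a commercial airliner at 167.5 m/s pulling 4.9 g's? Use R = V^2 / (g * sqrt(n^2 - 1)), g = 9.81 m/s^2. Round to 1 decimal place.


Step 1: V^2 = 167.5^2 = 28056.25
Step 2: n^2 - 1 = 4.9^2 - 1 = 23.01
Step 3: sqrt(23.01) = 4.796874
Step 4: R = 28056.25 / (9.81 * 4.796874) = 596.2 m

596.2


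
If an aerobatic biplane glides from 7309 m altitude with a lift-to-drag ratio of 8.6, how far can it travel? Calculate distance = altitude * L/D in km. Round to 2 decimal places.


Step 1: Glide distance = altitude * L/D = 7309 * 8.6 = 62857.4 m
Step 2: Convert to km: 62857.4 / 1000 = 62.86 km

62.86


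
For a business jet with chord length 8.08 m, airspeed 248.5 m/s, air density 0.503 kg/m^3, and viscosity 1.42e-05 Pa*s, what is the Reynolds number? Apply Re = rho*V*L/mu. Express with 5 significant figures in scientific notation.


Step 1: Numerator = rho * V * L = 0.503 * 248.5 * 8.08 = 1009.96364
Step 2: Re = 1009.96364 / 1.42e-05
Step 3: Re = 7.1124e+07

7.1124e+07


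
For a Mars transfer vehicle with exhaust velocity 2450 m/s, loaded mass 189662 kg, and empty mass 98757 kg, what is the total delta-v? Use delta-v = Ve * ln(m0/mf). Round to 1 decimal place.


Step 1: Mass ratio m0/mf = 189662 / 98757 = 1.920492
Step 2: ln(1.920492) = 0.652581
Step 3: delta-v = 2450 * 0.652581 = 1598.8 m/s

1598.8


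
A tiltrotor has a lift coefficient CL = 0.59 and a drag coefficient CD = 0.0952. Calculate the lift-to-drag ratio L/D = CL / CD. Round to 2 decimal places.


Step 1: L/D = CL / CD = 0.59 / 0.0952
Step 2: L/D = 6.20

6.20


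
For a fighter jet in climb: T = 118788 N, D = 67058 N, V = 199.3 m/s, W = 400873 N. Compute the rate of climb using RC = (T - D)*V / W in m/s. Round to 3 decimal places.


Step 1: Excess thrust = T - D = 118788 - 67058 = 51730 N
Step 2: Excess power = 51730 * 199.3 = 10309789.0 W
Step 3: RC = 10309789.0 / 400873 = 25.718 m/s

25.718


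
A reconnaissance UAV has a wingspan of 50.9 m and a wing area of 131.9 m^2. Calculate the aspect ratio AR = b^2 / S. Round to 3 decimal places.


Step 1: b^2 = 50.9^2 = 2590.81
Step 2: AR = 2590.81 / 131.9 = 19.642

19.642


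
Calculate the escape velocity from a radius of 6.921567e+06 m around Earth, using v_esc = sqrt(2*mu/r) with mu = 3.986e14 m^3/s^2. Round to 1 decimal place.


Step 1: 2*mu/r = 2 * 3.986e14 / 6.921567e+06 = 115176231.0471
Step 2: v_esc = sqrt(115176231.0471) = 10732.0 m/s

10732.0


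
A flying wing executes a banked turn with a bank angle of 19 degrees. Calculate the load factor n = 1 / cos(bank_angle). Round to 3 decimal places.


Step 1: Convert 19 degrees to radians = 0.331613
Step 2: cos(19 deg) = 0.945519
Step 3: n = 1 / 0.945519 = 1.058

1.058


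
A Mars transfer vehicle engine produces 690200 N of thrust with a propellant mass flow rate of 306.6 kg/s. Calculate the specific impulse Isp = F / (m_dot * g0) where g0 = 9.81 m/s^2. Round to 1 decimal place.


Step 1: m_dot * g0 = 306.6 * 9.81 = 3007.75
Step 2: Isp = 690200 / 3007.75 = 229.5 s

229.5


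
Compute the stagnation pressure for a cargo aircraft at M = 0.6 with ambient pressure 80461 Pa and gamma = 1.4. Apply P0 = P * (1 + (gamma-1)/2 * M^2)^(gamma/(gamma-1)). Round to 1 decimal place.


Step 1: (gamma-1)/2 * M^2 = 0.2 * 0.36 = 0.072
Step 2: 1 + 0.072 = 1.072
Step 3: Exponent gamma/(gamma-1) = 3.5
Step 4: P0 = 80461 * 1.072^3.5 = 102628.3 Pa

102628.3


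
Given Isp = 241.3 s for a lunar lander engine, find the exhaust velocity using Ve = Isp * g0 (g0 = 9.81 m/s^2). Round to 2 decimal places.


Step 1: Ve = Isp * g0 = 241.3 * 9.81
Step 2: Ve = 2367.15 m/s

2367.15


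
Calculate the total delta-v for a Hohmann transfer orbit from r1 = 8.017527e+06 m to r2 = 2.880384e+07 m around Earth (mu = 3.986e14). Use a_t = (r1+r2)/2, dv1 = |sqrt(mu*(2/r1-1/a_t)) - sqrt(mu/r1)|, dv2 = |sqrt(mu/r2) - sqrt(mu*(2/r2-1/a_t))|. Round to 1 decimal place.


Step 1: Transfer semi-major axis a_t = (8.017527e+06 + 2.880384e+07) / 2 = 1.841068e+07 m
Step 2: v1 (circular at r1) = sqrt(mu/r1) = 7050.96 m/s
Step 3: v_t1 = sqrt(mu*(2/r1 - 1/a_t)) = 8819.39 m/s
Step 4: dv1 = |8819.39 - 7050.96| = 1768.43 m/s
Step 5: v2 (circular at r2) = 3720.0 m/s, v_t2 = 2454.87 m/s
Step 6: dv2 = |3720.0 - 2454.87| = 1265.13 m/s
Step 7: Total delta-v = 1768.43 + 1265.13 = 3033.6 m/s

3033.6


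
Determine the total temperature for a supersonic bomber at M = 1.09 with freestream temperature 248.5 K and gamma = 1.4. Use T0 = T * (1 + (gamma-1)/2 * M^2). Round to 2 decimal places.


Step 1: (gamma-1)/2 = 0.2
Step 2: M^2 = 1.1881
Step 3: 1 + 0.2 * 1.1881 = 1.23762
Step 4: T0 = 248.5 * 1.23762 = 307.55 K

307.55


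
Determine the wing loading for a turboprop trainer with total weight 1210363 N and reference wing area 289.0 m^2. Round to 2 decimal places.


Step 1: Wing loading = W / S = 1210363 / 289.0
Step 2: Wing loading = 4188.11 N/m^2

4188.11


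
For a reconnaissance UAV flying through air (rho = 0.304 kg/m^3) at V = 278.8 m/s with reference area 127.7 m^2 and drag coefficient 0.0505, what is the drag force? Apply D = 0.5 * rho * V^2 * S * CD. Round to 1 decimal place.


Step 1: Dynamic pressure q = 0.5 * 0.304 * 278.8^2 = 11814.8749 Pa
Step 2: Drag D = q * S * CD = 11814.8749 * 127.7 * 0.0505
Step 3: D = 76192.4 N

76192.4


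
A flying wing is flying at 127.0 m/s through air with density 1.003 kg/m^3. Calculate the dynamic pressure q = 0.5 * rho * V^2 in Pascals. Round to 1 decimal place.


Step 1: V^2 = 127.0^2 = 16129.0
Step 2: q = 0.5 * 1.003 * 16129.0
Step 3: q = 8088.7 Pa

8088.7


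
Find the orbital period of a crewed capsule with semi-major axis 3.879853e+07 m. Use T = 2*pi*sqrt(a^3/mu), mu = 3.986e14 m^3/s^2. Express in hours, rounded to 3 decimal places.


Step 1: a^3 / mu = 5.840443e+22 / 3.986e14 = 1.465239e+08
Step 2: sqrt(1.465239e+08) = 12104.7064 s
Step 3: T = 2*pi * 12104.7064 = 76056.11 s
Step 4: T in hours = 76056.11 / 3600 = 21.127 hours

21.127


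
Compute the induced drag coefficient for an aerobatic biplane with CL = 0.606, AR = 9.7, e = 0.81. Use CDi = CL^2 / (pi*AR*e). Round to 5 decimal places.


Step 1: CL^2 = 0.606^2 = 0.367236
Step 2: pi * AR * e = 3.14159 * 9.7 * 0.81 = 24.683493
Step 3: CDi = 0.367236 / 24.683493 = 0.01488

0.01488


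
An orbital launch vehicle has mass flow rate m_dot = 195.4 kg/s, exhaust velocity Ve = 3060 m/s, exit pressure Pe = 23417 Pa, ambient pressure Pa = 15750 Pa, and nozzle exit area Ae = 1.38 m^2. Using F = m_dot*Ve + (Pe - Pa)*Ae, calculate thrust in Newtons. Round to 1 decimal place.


Step 1: Momentum thrust = m_dot * Ve = 195.4 * 3060 = 597924.0 N
Step 2: Pressure thrust = (Pe - Pa) * Ae = (23417 - 15750) * 1.38 = 10580.46 N
Step 3: Total thrust F = 597924.0 + 10580.46 = 608504.5 N

608504.5


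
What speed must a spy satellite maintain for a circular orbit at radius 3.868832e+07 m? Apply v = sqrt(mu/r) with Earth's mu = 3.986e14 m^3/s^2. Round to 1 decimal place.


Step 1: mu / r = 3.986e14 / 3.868832e+07 = 10302851.093
Step 2: v = sqrt(10302851.093) = 3209.8 m/s

3209.8


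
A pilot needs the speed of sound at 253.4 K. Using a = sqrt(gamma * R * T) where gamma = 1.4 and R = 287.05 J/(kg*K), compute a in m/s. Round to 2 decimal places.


Step 1: gamma * R * T = 1.4 * 287.05 * 253.4 = 101833.858
Step 2: a = sqrt(101833.858) = 319.11 m/s

319.11


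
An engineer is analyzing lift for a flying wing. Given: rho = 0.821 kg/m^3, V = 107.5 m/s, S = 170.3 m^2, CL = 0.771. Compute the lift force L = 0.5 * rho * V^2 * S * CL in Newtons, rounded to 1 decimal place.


Step 1: Calculate dynamic pressure q = 0.5 * 0.821 * 107.5^2 = 0.5 * 0.821 * 11556.25 = 4743.8406 Pa
Step 2: Multiply by wing area and lift coefficient: L = 4743.8406 * 170.3 * 0.771
Step 3: L = 807876.0584 * 0.771 = 622872.4 N

622872.4


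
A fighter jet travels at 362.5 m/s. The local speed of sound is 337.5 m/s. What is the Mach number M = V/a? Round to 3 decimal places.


Step 1: M = V / a = 362.5 / 337.5
Step 2: M = 1.074

1.074


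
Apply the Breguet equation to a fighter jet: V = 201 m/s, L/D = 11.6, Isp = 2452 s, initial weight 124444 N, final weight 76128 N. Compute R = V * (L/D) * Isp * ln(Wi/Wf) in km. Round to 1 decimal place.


Step 1: Coefficient = V * (L/D) * Isp = 201 * 11.6 * 2452 = 5717083.2 m
Step 2: Wi/Wf = 124444 / 76128 = 1.634668
Step 3: ln(1.634668) = 0.49144
Step 4: R = 5717083.2 * 0.49144 = 2809601.5 m = 2809.6 km

2809.6


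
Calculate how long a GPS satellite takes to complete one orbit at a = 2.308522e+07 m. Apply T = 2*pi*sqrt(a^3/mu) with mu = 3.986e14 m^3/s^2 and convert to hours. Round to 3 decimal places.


Step 1: a^3 / mu = 1.230275e+22 / 3.986e14 = 3.086489e+07
Step 2: sqrt(3.086489e+07) = 5555.618 s
Step 3: T = 2*pi * 5555.618 = 34906.98 s
Step 4: T in hours = 34906.98 / 3600 = 9.696 hours

9.696


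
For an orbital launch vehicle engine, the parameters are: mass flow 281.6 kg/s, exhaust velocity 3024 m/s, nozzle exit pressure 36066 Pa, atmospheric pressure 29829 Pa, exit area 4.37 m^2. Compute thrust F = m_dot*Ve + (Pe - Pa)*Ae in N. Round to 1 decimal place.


Step 1: Momentum thrust = m_dot * Ve = 281.6 * 3024 = 851558.4 N
Step 2: Pressure thrust = (Pe - Pa) * Ae = (36066 - 29829) * 4.37 = 27255.69 N
Step 3: Total thrust F = 851558.4 + 27255.69 = 878814.1 N

878814.1


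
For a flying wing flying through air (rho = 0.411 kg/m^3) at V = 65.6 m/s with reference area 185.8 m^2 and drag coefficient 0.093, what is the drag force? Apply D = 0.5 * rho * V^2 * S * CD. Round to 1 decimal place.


Step 1: Dynamic pressure q = 0.5 * 0.411 * 65.6^2 = 884.3405 Pa
Step 2: Drag D = q * S * CD = 884.3405 * 185.8 * 0.093
Step 3: D = 15280.9 N

15280.9


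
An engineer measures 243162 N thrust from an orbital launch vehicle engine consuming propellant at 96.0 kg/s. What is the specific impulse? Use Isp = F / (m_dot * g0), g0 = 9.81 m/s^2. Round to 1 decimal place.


Step 1: m_dot * g0 = 96.0 * 9.81 = 941.76
Step 2: Isp = 243162 / 941.76 = 258.2 s

258.2


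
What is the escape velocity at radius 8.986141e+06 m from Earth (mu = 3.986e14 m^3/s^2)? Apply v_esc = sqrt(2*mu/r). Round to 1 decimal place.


Step 1: 2*mu/r = 2 * 3.986e14 / 8.986141e+06 = 88714388.0783
Step 2: v_esc = sqrt(88714388.0783) = 9418.8 m/s

9418.8


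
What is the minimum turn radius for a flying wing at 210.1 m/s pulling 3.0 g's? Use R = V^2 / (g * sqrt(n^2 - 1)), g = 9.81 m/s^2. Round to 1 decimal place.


Step 1: V^2 = 210.1^2 = 44142.01
Step 2: n^2 - 1 = 3.0^2 - 1 = 8.0
Step 3: sqrt(8.0) = 2.828427
Step 4: R = 44142.01 / (9.81 * 2.828427) = 1590.9 m

1590.9


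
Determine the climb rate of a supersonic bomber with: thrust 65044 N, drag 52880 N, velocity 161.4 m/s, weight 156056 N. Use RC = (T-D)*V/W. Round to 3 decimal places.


Step 1: Excess thrust = T - D = 65044 - 52880 = 12164 N
Step 2: Excess power = 12164 * 161.4 = 1963269.6 W
Step 3: RC = 1963269.6 / 156056 = 12.581 m/s

12.581


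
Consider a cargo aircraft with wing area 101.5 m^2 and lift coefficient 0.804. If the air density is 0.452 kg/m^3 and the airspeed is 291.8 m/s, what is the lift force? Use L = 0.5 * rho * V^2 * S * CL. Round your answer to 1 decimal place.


Step 1: Calculate dynamic pressure q = 0.5 * 0.452 * 291.8^2 = 0.5 * 0.452 * 85147.24 = 19243.2762 Pa
Step 2: Multiply by wing area and lift coefficient: L = 19243.2762 * 101.5 * 0.804
Step 3: L = 1953192.5384 * 0.804 = 1570366.8 N

1570366.8


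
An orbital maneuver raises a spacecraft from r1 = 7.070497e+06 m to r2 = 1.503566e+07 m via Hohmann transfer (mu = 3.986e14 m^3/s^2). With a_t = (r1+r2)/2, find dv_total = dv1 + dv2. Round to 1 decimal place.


Step 1: Transfer semi-major axis a_t = (7.070497e+06 + 1.503566e+07) / 2 = 1.105308e+07 m
Step 2: v1 (circular at r1) = sqrt(mu/r1) = 7508.34 m/s
Step 3: v_t1 = sqrt(mu*(2/r1 - 1/a_t)) = 8757.16 m/s
Step 4: dv1 = |8757.16 - 7508.34| = 1248.82 m/s
Step 5: v2 (circular at r2) = 5148.82 m/s, v_t2 = 4118.04 m/s
Step 6: dv2 = |5148.82 - 4118.04| = 1030.77 m/s
Step 7: Total delta-v = 1248.82 + 1030.77 = 2279.6 m/s

2279.6


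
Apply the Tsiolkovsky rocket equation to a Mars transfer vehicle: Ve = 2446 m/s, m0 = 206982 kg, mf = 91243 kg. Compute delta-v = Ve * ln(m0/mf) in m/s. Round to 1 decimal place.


Step 1: Mass ratio m0/mf = 206982 / 91243 = 2.26847
Step 2: ln(2.26847) = 0.819106
Step 3: delta-v = 2446 * 0.819106 = 2003.5 m/s

2003.5


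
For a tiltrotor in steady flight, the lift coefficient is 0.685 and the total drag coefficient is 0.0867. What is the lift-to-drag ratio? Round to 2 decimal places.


Step 1: L/D = CL / CD = 0.685 / 0.0867
Step 2: L/D = 7.90

7.90


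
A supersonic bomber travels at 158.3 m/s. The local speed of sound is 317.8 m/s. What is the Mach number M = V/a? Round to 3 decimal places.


Step 1: M = V / a = 158.3 / 317.8
Step 2: M = 0.498

0.498


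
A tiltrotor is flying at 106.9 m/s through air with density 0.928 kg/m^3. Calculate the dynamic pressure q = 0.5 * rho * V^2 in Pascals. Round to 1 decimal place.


Step 1: V^2 = 106.9^2 = 11427.61
Step 2: q = 0.5 * 0.928 * 11427.61
Step 3: q = 5302.4 Pa

5302.4


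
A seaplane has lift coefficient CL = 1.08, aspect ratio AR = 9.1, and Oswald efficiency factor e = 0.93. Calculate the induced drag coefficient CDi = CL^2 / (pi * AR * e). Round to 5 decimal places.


Step 1: CL^2 = 1.08^2 = 1.1664
Step 2: pi * AR * e = 3.14159 * 9.1 * 0.93 = 26.587299
Step 3: CDi = 1.1664 / 26.587299 = 0.04387

0.04387


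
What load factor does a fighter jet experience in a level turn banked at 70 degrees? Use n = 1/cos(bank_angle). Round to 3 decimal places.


Step 1: Convert 70 degrees to radians = 1.22173
Step 2: cos(70 deg) = 0.34202
Step 3: n = 1 / 0.34202 = 2.924

2.924


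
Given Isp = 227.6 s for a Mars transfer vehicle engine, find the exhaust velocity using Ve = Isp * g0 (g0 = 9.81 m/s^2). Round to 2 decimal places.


Step 1: Ve = Isp * g0 = 227.6 * 9.81
Step 2: Ve = 2232.76 m/s

2232.76


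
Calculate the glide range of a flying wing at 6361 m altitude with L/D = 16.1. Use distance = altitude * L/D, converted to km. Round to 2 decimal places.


Step 1: Glide distance = altitude * L/D = 6361 * 16.1 = 102412.1 m
Step 2: Convert to km: 102412.1 / 1000 = 102.41 km

102.41


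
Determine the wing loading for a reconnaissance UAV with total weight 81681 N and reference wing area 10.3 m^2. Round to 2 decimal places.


Step 1: Wing loading = W / S = 81681 / 10.3
Step 2: Wing loading = 7930.19 N/m^2

7930.19


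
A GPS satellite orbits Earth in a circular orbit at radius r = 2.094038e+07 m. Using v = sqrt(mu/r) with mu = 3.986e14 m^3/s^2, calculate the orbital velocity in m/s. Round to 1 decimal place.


Step 1: mu / r = 3.986e14 / 2.094038e+07 = 19034993.6343
Step 2: v = sqrt(19034993.6343) = 4362.9 m/s

4362.9


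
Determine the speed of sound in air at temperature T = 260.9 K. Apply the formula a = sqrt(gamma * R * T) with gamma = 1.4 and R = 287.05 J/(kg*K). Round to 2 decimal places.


Step 1: gamma * R * T = 1.4 * 287.05 * 260.9 = 104847.883
Step 2: a = sqrt(104847.883) = 323.80 m/s

323.80


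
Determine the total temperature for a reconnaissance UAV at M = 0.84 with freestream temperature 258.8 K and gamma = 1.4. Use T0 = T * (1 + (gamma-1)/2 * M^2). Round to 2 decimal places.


Step 1: (gamma-1)/2 = 0.2
Step 2: M^2 = 0.7056
Step 3: 1 + 0.2 * 0.7056 = 1.14112
Step 4: T0 = 258.8 * 1.14112 = 295.32 K

295.32


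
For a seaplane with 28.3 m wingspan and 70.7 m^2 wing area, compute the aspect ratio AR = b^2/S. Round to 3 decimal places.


Step 1: b^2 = 28.3^2 = 800.89
Step 2: AR = 800.89 / 70.7 = 11.328

11.328


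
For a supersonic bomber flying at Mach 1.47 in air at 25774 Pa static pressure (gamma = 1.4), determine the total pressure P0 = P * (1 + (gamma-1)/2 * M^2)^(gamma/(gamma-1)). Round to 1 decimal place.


Step 1: (gamma-1)/2 * M^2 = 0.2 * 2.1609 = 0.43218
Step 2: 1 + 0.43218 = 1.43218
Step 3: Exponent gamma/(gamma-1) = 3.5
Step 4: P0 = 25774 * 1.43218^3.5 = 90609.4 Pa

90609.4


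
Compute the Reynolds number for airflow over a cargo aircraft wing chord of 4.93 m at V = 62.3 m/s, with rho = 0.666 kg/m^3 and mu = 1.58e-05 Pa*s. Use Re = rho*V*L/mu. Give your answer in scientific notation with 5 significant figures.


Step 1: Numerator = rho * V * L = 0.666 * 62.3 * 4.93 = 204.554574
Step 2: Re = 204.554574 / 1.58e-05
Step 3: Re = 1.2946e+07

1.2946e+07


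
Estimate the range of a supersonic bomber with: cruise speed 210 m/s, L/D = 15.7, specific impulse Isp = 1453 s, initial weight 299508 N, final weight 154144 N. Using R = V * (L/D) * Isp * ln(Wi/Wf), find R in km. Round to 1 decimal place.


Step 1: Coefficient = V * (L/D) * Isp = 210 * 15.7 * 1453 = 4790541.0 m
Step 2: Wi/Wf = 299508 / 154144 = 1.94304
Step 3: ln(1.94304) = 0.664254
Step 4: R = 4790541.0 * 0.664254 = 3182135.5 m = 3182.1 km

3182.1


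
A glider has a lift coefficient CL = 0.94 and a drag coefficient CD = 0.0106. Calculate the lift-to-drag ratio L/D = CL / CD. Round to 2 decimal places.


Step 1: L/D = CL / CD = 0.94 / 0.0106
Step 2: L/D = 88.68

88.68


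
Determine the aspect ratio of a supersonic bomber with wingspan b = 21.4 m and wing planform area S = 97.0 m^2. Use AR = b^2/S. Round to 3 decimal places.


Step 1: b^2 = 21.4^2 = 457.96
Step 2: AR = 457.96 / 97.0 = 4.721

4.721


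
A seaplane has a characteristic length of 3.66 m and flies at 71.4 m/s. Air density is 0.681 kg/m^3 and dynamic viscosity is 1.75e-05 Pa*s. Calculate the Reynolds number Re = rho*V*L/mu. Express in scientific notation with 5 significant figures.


Step 1: Numerator = rho * V * L = 0.681 * 71.4 * 3.66 = 177.961644
Step 2: Re = 177.961644 / 1.75e-05
Step 3: Re = 1.0169e+07

1.0169e+07


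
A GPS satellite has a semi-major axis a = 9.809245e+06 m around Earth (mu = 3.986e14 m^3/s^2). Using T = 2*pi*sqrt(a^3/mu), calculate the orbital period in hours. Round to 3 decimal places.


Step 1: a^3 / mu = 9.438582e+20 / 3.986e14 = 2.367933e+06
Step 2: sqrt(2.367933e+06) = 1538.809 s
Step 3: T = 2*pi * 1538.809 = 9668.62 s
Step 4: T in hours = 9668.62 / 3600 = 2.686 hours

2.686


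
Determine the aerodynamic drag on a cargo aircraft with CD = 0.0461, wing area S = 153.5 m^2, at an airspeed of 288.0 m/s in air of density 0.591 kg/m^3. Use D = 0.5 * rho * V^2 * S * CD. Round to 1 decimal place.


Step 1: Dynamic pressure q = 0.5 * 0.591 * 288.0^2 = 24509.952 Pa
Step 2: Drag D = q * S * CD = 24509.952 * 153.5 * 0.0461
Step 3: D = 173441.0 N

173441.0


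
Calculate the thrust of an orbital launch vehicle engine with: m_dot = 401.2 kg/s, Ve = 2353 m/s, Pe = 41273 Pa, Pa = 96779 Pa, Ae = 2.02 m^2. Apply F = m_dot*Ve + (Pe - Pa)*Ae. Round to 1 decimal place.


Step 1: Momentum thrust = m_dot * Ve = 401.2 * 2353 = 944023.6 N
Step 2: Pressure thrust = (Pe - Pa) * Ae = (41273 - 96779) * 2.02 = -112122.12 N
Step 3: Total thrust F = 944023.6 + -112122.12 = 831901.5 N

831901.5


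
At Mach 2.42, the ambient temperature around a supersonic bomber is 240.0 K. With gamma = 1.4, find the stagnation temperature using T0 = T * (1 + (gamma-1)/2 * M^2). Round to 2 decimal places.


Step 1: (gamma-1)/2 = 0.2
Step 2: M^2 = 5.8564
Step 3: 1 + 0.2 * 5.8564 = 2.17128
Step 4: T0 = 240.0 * 2.17128 = 521.11 K

521.11


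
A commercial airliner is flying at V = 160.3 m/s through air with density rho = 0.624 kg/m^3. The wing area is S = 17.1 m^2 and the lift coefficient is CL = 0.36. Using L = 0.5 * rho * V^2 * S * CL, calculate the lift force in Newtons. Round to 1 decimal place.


Step 1: Calculate dynamic pressure q = 0.5 * 0.624 * 160.3^2 = 0.5 * 0.624 * 25696.09 = 8017.1801 Pa
Step 2: Multiply by wing area and lift coefficient: L = 8017.1801 * 17.1 * 0.36
Step 3: L = 137093.7794 * 0.36 = 49353.8 N

49353.8


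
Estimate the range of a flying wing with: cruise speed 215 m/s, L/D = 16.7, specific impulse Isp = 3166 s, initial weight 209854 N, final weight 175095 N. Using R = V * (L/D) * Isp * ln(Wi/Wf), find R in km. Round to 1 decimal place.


Step 1: Coefficient = V * (L/D) * Isp = 215 * 16.7 * 3166 = 11367523.0 m
Step 2: Wi/Wf = 209854 / 175095 = 1.198515
Step 3: ln(1.198515) = 0.181083
Step 4: R = 11367523.0 * 0.181083 = 2058469.3 m = 2058.5 km

2058.5


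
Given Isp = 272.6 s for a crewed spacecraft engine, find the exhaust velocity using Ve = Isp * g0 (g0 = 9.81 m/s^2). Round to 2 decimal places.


Step 1: Ve = Isp * g0 = 272.6 * 9.81
Step 2: Ve = 2674.21 m/s

2674.21


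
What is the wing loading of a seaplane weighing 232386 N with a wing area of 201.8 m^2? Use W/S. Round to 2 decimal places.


Step 1: Wing loading = W / S = 232386 / 201.8
Step 2: Wing loading = 1151.57 N/m^2

1151.57
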